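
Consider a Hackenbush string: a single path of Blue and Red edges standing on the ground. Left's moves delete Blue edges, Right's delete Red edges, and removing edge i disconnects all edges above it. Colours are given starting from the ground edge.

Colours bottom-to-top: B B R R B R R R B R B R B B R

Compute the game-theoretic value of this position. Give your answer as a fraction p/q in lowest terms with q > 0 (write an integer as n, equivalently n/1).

edge 1 of 15 (B): { 0 |  } — 1
edge 2 of 15 (B): { 0; 1 |  } — 2
edge 3 of 15 (R): { 0; 1 | 2 } — 3/2
edge 4 of 15 (R): { 0; 1 | 3/2; 2 } — 5/4
edge 5 of 15 (B): { 0; 1; 5/4 | 3/2; 2 } — 11/8
edge 6 of 15 (R): { 0; 1; 5/4 | 11/8; 3/2; 2 } — 21/16
edge 7 of 15 (R): { 0; 1; 5/4 | 21/16; 11/8; 3/2; 2 } — 41/32
edge 8 of 15 (R): { 0; 1; 5/4 | 41/32; 21/16; 11/8; 3/2; 2 } — 81/64
edge 9 of 15 (B): { 0; 1; 5/4; 81/64 | 41/32; 21/16; 11/8; 3/2; 2 } — 163/128
edge 10 of 15 (R): { 0; 1; 5/4; 81/64 | 163/128; 41/32; 21/16; 11/8; 3/2; 2 } — 325/256
edge 11 of 15 (B): { 0; 1; 5/4; 81/64; 325/256 | 163/128; 41/32; 21/16; 11/8; 3/2; 2 } — 651/512
edge 12 of 15 (R): { 0; 1; 5/4; 81/64; 325/256 | 651/512; 163/128; 41/32; 21/16; 11/8; 3/2; 2 } — 1301/1024
edge 13 of 15 (B): { 0; 1; 5/4; 81/64; 325/256; 1301/1024 | 651/512; 163/128; 41/32; 21/16; 11/8; 3/2; 2 } — 2603/2048
edge 14 of 15 (B): { 0; 1; 5/4; 81/64; 325/256; 1301/1024; 2603/2048 | 651/512; 163/128; 41/32; 21/16; 11/8; 3/2; 2 } — 5207/4096
edge 15 of 15 (R): { 0; 1; 5/4; 81/64; 325/256; 1301/1024; 2603/2048 | 5207/4096; 651/512; 163/128; 41/32; 21/16; 11/8; 3/2; 2 } — 10413/8192

10413/8192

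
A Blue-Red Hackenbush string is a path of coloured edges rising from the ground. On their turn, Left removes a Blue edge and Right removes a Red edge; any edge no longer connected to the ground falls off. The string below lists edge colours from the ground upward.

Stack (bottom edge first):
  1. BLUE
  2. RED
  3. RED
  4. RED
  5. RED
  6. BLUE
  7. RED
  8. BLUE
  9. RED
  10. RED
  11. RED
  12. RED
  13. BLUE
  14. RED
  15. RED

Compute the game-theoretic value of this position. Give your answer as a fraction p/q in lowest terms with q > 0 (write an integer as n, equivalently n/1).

1289/16384

value(B) = { 0 | none } = 1
value(BR) = { 0 | 1 } = 1/2
value(BRR) = { 0 | 1/2, 1 } = 1/4
value(BRRR) = { 0 | 1/4, 1/2, 1 } = 1/8
value(BRRRR) = { 0 | 1/8, 1/4, 1/2, 1 } = 1/16
value(BRRRRB) = { 0, 1/16 | 1/8, 1/4, 1/2, 1 } = 3/32
value(BRRRRBR) = { 0, 1/16 | 3/32, 1/8, 1/4, 1/2, 1 } = 5/64
value(BRRRRBRB) = { 0, 1/16, 5/64 | 3/32, 1/8, 1/4, 1/2, 1 } = 11/128
value(BRRRRBRBR) = { 0, 1/16, 5/64 | 11/128, 3/32, 1/8, 1/4, 1/2, 1 } = 21/256
value(BRRRRBRBRR) = { 0, 1/16, 5/64 | 21/256, 11/128, 3/32, 1/8, 1/4, 1/2, 1 } = 41/512
value(BRRRRBRBRRR) = { 0, 1/16, 5/64 | 41/512, 21/256, 11/128, 3/32, 1/8, 1/4, 1/2, 1 } = 81/1024
value(BRRRRBRBRRRR) = { 0, 1/16, 5/64 | 81/1024, 41/512, 21/256, 11/128, 3/32, 1/8, 1/4, 1/2, 1 } = 161/2048
value(BRRRRBRBRRRRB) = { 0, 1/16, 5/64, 161/2048 | 81/1024, 41/512, 21/256, 11/128, 3/32, 1/8, 1/4, 1/2, 1 } = 323/4096
value(BRRRRBRBRRRRBR) = { 0, 1/16, 5/64, 161/2048 | 323/4096, 81/1024, 41/512, 21/256, 11/128, 3/32, 1/8, 1/4, 1/2, 1 } = 645/8192
value(BRRRRBRBRRRRBRR) = { 0, 1/16, 5/64, 161/2048 | 645/8192, 323/4096, 81/1024, 41/512, 21/256, 11/128, 3/32, 1/8, 1/4, 1/2, 1 } = 1289/16384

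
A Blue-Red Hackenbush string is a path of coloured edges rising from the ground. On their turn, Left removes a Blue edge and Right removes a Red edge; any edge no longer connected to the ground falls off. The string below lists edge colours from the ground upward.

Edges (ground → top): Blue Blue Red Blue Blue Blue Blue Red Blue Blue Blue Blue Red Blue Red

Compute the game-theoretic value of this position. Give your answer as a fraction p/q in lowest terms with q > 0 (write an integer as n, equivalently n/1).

value_1 [B]  L=[0]  R=[·]  -> 1
value_2 [BB]  L=[0, 1]  R=[·]  -> 2
value_3 [BBR]  L=[0, 1]  R=[2]  -> 3/2
value_4 [BBRB]  L=[0, 1, 3/2]  R=[2]  -> 7/4
value_5 [BBRBB]  L=[0, 1, 3/2, 7/4]  R=[2]  -> 15/8
value_6 [BBRBBB]  L=[0, 1, 3/2, 7/4, 15/8]  R=[2]  -> 31/16
value_7 [BBRBBBB]  L=[0, 1, 3/2, 7/4, 15/8, 31/16]  R=[2]  -> 63/32
value_8 [BBRBBBBR]  L=[0, 1, 3/2, 7/4, 15/8, 31/16]  R=[63/32, 2]  -> 125/64
value_9 [BBRBBBBRB]  L=[0, 1, 3/2, 7/4, 15/8, 31/16, 125/64]  R=[63/32, 2]  -> 251/128
value_10 [BBRBBBBRBB]  L=[0, 1, 3/2, 7/4, 15/8, 31/16, 125/64, 251/128]  R=[63/32, 2]  -> 503/256
value_11 [BBRBBBBRBBB]  L=[0, 1, 3/2, 7/4, 15/8, 31/16, 125/64, 251/128, 503/256]  R=[63/32, 2]  -> 1007/512
value_12 [BBRBBBBRBBBB]  L=[0, 1, 3/2, 7/4, 15/8, 31/16, 125/64, 251/128, 503/256, 1007/512]  R=[63/32, 2]  -> 2015/1024
value_13 [BBRBBBBRBBBBR]  L=[0, 1, 3/2, 7/4, 15/8, 31/16, 125/64, 251/128, 503/256, 1007/512]  R=[2015/1024, 63/32, 2]  -> 4029/2048
value_14 [BBRBBBBRBBBBRB]  L=[0, 1, 3/2, 7/4, 15/8, 31/16, 125/64, 251/128, 503/256, 1007/512, 4029/2048]  R=[2015/1024, 63/32, 2]  -> 8059/4096
value_15 [BBRBBBBRBBBBRBR]  L=[0, 1, 3/2, 7/4, 15/8, 31/16, 125/64, 251/128, 503/256, 1007/512, 4029/2048]  R=[8059/4096, 2015/1024, 63/32, 2]  -> 16117/8192

16117/8192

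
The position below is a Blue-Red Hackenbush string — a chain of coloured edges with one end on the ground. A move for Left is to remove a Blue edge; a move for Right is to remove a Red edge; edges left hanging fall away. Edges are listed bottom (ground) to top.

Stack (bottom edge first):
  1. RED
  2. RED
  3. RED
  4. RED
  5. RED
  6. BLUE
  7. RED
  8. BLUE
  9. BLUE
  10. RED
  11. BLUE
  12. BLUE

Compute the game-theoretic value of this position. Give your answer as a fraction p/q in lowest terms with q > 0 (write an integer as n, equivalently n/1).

-585/128

Recurse on prefixes of the 12-edge string RED RED RED RED RED BLUE RED BLUE BLUE RED BLUE BLUE:
R: Left { (no moves) }, Right { 0 } — simplest -1
RR: Left { (no moves) }, Right { -1, 0 } — simplest -2
RRR: Left { (no moves) }, Right { -2, -1, 0 } — simplest -3
RRRR: Left { (no moves) }, Right { -3, -2, -1, 0 } — simplest -4
RRRRR: Left { (no moves) }, Right { -4, -3, -2, -1, 0 } — simplest -5
RRRRRB: Left { -5 }, Right { -4, -3, -2, -1, 0 } — simplest -9/2
RRRRRBR: Left { -5 }, Right { -9/2, -4, -3, -2, -1, 0 } — simplest -19/4
RRRRRBRB: Left { -5, -19/4 }, Right { -9/2, -4, -3, -2, -1, 0 } — simplest -37/8
RRRRRBRBB: Left { -5, -19/4, -37/8 }, Right { -9/2, -4, -3, -2, -1, 0 } — simplest -73/16
RRRRRBRBBR: Left { -5, -19/4, -37/8 }, Right { -73/16, -9/2, -4, -3, -2, -1, 0 } — simplest -147/32
RRRRRBRBBRB: Left { -5, -19/4, -37/8, -147/32 }, Right { -73/16, -9/2, -4, -3, -2, -1, 0 } — simplest -293/64
RRRRRBRBBRBB: Left { -5, -19/4, -37/8, -147/32, -293/64 }, Right { -73/16, -9/2, -4, -3, -2, -1, 0 } — simplest -585/128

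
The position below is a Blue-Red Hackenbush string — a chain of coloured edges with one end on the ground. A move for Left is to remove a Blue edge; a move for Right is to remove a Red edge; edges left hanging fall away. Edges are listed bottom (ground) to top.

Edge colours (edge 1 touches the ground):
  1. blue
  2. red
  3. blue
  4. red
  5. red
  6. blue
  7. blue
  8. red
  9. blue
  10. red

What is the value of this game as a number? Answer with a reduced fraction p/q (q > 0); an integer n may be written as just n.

309/512

Recurse on prefixes of the 10-edge string blue red blue red red blue blue red blue red:
edge 1 of 10 (blue): { 0 | — } — 1
edge 2 of 10 (red): { 0 | 1 } — 1/2
edge 3 of 10 (blue): { 0,1/2 | 1 } — 3/4
edge 4 of 10 (red): { 0,1/2 | 3/4,1 } — 5/8
edge 5 of 10 (red): { 0,1/2 | 5/8,3/4,1 } — 9/16
edge 6 of 10 (blue): { 0,1/2,9/16 | 5/8,3/4,1 } — 19/32
edge 7 of 10 (blue): { 0,1/2,9/16,19/32 | 5/8,3/4,1 } — 39/64
edge 8 of 10 (red): { 0,1/2,9/16,19/32 | 39/64,5/8,3/4,1 } — 77/128
edge 9 of 10 (blue): { 0,1/2,9/16,19/32,77/128 | 39/64,5/8,3/4,1 } — 155/256
edge 10 of 10 (red): { 0,1/2,9/16,19/32,77/128 | 155/256,39/64,5/8,3/4,1 } — 309/512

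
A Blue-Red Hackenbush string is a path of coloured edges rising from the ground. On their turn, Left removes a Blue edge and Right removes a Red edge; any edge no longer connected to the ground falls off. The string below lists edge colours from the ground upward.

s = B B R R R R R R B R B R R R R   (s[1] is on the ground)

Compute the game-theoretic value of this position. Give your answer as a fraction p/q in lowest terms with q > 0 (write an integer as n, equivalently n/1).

Recurse on prefixes of the 15-edge string B B R R R R R R B R B R R R R:
1 of 15 · B · max L 0 · min R +∞ -> 1
2 of 15 · BB · max L 1 · min R +∞ -> 2
3 of 15 · BBR · max L 1 · min R 2 -> 3/2
4 of 15 · BBRR · max L 1 · min R 3/2 -> 5/4
5 of 15 · BBRRR · max L 1 · min R 5/4 -> 9/8
6 of 15 · BBRRRR · max L 1 · min R 9/8 -> 17/16
7 of 15 · BBRRRRR · max L 1 · min R 17/16 -> 33/32
8 of 15 · BBRRRRRR · max L 1 · min R 33/32 -> 65/64
9 of 15 · BBRRRRRRB · max L 65/64 · min R 33/32 -> 131/128
10 of 15 · BBRRRRRRBR · max L 65/64 · min R 131/128 -> 261/256
11 of 15 · BBRRRRRRBRB · max L 261/256 · min R 131/128 -> 523/512
12 of 15 · BBRRRRRRBRBR · max L 261/256 · min R 523/512 -> 1045/1024
13 of 15 · BBRRRRRRBRBRR · max L 261/256 · min R 1045/1024 -> 2089/2048
14 of 15 · BBRRRRRRBRBRRR · max L 261/256 · min R 2089/2048 -> 4177/4096
15 of 15 · BBRRRRRRBRBRRRR · max L 261/256 · min R 4177/4096 -> 8353/8192

8353/8192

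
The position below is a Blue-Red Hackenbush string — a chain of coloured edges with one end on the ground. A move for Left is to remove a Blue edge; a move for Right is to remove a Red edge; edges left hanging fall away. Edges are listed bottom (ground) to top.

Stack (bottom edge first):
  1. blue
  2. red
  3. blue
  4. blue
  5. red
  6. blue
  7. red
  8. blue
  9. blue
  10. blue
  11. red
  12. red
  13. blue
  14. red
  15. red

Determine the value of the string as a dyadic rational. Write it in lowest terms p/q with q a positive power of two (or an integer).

step 1: add blue to get b; options L={ 0 } R={ — } ⇒ 1
step 2: add red to get br; options L={ 0 } R={ 1 } ⇒ 1/2
step 3: add blue to get brb; options L={ 0; 1/2 } R={ 1 } ⇒ 3/4
step 4: add blue to get brbb; options L={ 0; 1/2; 3/4 } R={ 1 } ⇒ 7/8
step 5: add red to get brbbr; options L={ 0; 1/2; 3/4 } R={ 7/8; 1 } ⇒ 13/16
step 6: add blue to get brbbrb; options L={ 0; 1/2; 3/4; 13/16 } R={ 7/8; 1 } ⇒ 27/32
step 7: add red to get brbbrbr; options L={ 0; 1/2; 3/4; 13/16 } R={ 27/32; 7/8; 1 } ⇒ 53/64
step 8: add blue to get brbbrbrb; options L={ 0; 1/2; 3/4; 13/16; 53/64 } R={ 27/32; 7/8; 1 } ⇒ 107/128
step 9: add blue to get brbbrbrbb; options L={ 0; 1/2; 3/4; 13/16; 53/64; 107/128 } R={ 27/32; 7/8; 1 } ⇒ 215/256
step 10: add blue to get brbbrbrbbb; options L={ 0; 1/2; 3/4; 13/16; 53/64; 107/128; 215/256 } R={ 27/32; 7/8; 1 } ⇒ 431/512
step 11: add red to get brbbrbrbbbr; options L={ 0; 1/2; 3/4; 13/16; 53/64; 107/128; 215/256 } R={ 431/512; 27/32; 7/8; 1 } ⇒ 861/1024
step 12: add red to get brbbrbrbbbrr; options L={ 0; 1/2; 3/4; 13/16; 53/64; 107/128; 215/256 } R={ 861/1024; 431/512; 27/32; 7/8; 1 } ⇒ 1721/2048
step 13: add blue to get brbbrbrbbbrrb; options L={ 0; 1/2; 3/4; 13/16; 53/64; 107/128; 215/256; 1721/2048 } R={ 861/1024; 431/512; 27/32; 7/8; 1 } ⇒ 3443/4096
step 14: add red to get brbbrbrbbbrrbr; options L={ 0; 1/2; 3/4; 13/16; 53/64; 107/128; 215/256; 1721/2048 } R={ 3443/4096; 861/1024; 431/512; 27/32; 7/8; 1 } ⇒ 6885/8192
step 15: add red to get brbbrbrbbbrrbrr; options L={ 0; 1/2; 3/4; 13/16; 53/64; 107/128; 215/256; 1721/2048 } R={ 6885/8192; 3443/4096; 861/1024; 431/512; 27/32; 7/8; 1 } ⇒ 13769/16384

13769/16384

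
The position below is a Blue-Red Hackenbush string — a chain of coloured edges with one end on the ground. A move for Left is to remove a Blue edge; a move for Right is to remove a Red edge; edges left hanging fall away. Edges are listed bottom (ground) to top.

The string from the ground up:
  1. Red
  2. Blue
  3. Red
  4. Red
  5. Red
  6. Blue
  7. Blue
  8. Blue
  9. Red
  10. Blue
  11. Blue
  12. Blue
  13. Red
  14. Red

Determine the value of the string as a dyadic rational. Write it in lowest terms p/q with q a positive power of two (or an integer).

Build value(s[:k]) for k = 1..14, string s = Red Blue Red Red Red Blue Blue Blue Red Blue Blue Blue Red Red.
R: Left { · }, Right { 0 } → simplest -1
RB: Left { -1 }, Right { 0 } → simplest -1/2
RBR: Left { -1 }, Right { -1/2 0 } → simplest -3/4
RBRR: Left { -1 }, Right { -3/4 -1/2 0 } → simplest -7/8
RBRRR: Left { -1 }, Right { -7/8 -3/4 -1/2 0 } → simplest -15/16
RBRRRB: Left { -1 -15/16 }, Right { -7/8 -3/4 -1/2 0 } → simplest -29/32
RBRRRBB: Left { -1 -15/16 -29/32 }, Right { -7/8 -3/4 -1/2 0 } → simplest -57/64
RBRRRBBB: Left { -1 -15/16 -29/32 -57/64 }, Right { -7/8 -3/4 -1/2 0 } → simplest -113/128
RBRRRBBBR: Left { -1 -15/16 -29/32 -57/64 }, Right { -113/128 -7/8 -3/4 -1/2 0 } → simplest -227/256
RBRRRBBBRB: Left { -1 -15/16 -29/32 -57/64 -227/256 }, Right { -113/128 -7/8 -3/4 -1/2 0 } → simplest -453/512
RBRRRBBBRBB: Left { -1 -15/16 -29/32 -57/64 -227/256 -453/512 }, Right { -113/128 -7/8 -3/4 -1/2 0 } → simplest -905/1024
RBRRRBBBRBBB: Left { -1 -15/16 -29/32 -57/64 -227/256 -453/512 -905/1024 }, Right { -113/128 -7/8 -3/4 -1/2 0 } → simplest -1809/2048
RBRRRBBBRBBBR: Left { -1 -15/16 -29/32 -57/64 -227/256 -453/512 -905/1024 }, Right { -1809/2048 -113/128 -7/8 -3/4 -1/2 0 } → simplest -3619/4096
RBRRRBBBRBBBRR: Left { -1 -15/16 -29/32 -57/64 -227/256 -453/512 -905/1024 }, Right { -3619/4096 -1809/2048 -113/128 -7/8 -3/4 -1/2 0 } → simplest -7239/8192

-7239/8192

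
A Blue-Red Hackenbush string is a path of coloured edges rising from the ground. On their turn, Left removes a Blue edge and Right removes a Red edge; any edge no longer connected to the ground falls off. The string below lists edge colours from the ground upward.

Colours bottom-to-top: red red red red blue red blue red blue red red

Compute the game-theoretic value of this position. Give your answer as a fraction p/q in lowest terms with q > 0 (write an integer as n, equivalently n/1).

1 of 11 · r · max L −∞ · min R 0 -> -1
2 of 11 · rr · max L −∞ · min R -1 -> -2
3 of 11 · rrr · max L −∞ · min R -2 -> -3
4 of 11 · rrrr · max L −∞ · min R -3 -> -4
5 of 11 · rrrrb · max L -4 · min R -3 -> -7/2
6 of 11 · rrrrbr · max L -4 · min R -7/2 -> -15/4
7 of 11 · rrrrbrb · max L -15/4 · min R -7/2 -> -29/8
8 of 11 · rrrrbrbr · max L -15/4 · min R -29/8 -> -59/16
9 of 11 · rrrrbrbrb · max L -59/16 · min R -29/8 -> -117/32
10 of 11 · rrrrbrbrbr · max L -59/16 · min R -117/32 -> -235/64
11 of 11 · rrrrbrbrbrr · max L -59/16 · min R -235/64 -> -471/128

-471/128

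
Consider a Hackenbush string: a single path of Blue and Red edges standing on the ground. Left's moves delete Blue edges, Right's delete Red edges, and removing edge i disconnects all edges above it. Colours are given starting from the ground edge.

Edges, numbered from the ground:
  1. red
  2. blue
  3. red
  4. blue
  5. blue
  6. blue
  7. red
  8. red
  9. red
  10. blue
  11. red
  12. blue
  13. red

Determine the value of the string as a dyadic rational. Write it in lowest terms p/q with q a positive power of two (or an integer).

Recurse on prefixes of the 13-edge string red blue red blue blue blue red red red blue red blue red:
r: Left { none }, Right { 0 } -> simplest -1
rb: Left { -1 }, Right { 0 } -> simplest -1/2
rbr: Left { -1 }, Right { -1/2 0 } -> simplest -3/4
rbrb: Left { -1 -3/4 }, Right { -1/2 0 } -> simplest -5/8
rbrbb: Left { -1 -3/4 -5/8 }, Right { -1/2 0 } -> simplest -9/16
rbrbbb: Left { -1 -3/4 -5/8 -9/16 }, Right { -1/2 0 } -> simplest -17/32
rbrbbbr: Left { -1 -3/4 -5/8 -9/16 }, Right { -17/32 -1/2 0 } -> simplest -35/64
rbrbbbrr: Left { -1 -3/4 -5/8 -9/16 }, Right { -35/64 -17/32 -1/2 0 } -> simplest -71/128
rbrbbbrrr: Left { -1 -3/4 -5/8 -9/16 }, Right { -71/128 -35/64 -17/32 -1/2 0 } -> simplest -143/256
rbrbbbrrrb: Left { -1 -3/4 -5/8 -9/16 -143/256 }, Right { -71/128 -35/64 -17/32 -1/2 0 } -> simplest -285/512
rbrbbbrrrbr: Left { -1 -3/4 -5/8 -9/16 -143/256 }, Right { -285/512 -71/128 -35/64 -17/32 -1/2 0 } -> simplest -571/1024
rbrbbbrrrbrb: Left { -1 -3/4 -5/8 -9/16 -143/256 -571/1024 }, Right { -285/512 -71/128 -35/64 -17/32 -1/2 0 } -> simplest -1141/2048
rbrbbbrrrbrbr: Left { -1 -3/4 -5/8 -9/16 -143/256 -571/1024 }, Right { -1141/2048 -285/512 -71/128 -35/64 -17/32 -1/2 0 } -> simplest -2283/4096

-2283/4096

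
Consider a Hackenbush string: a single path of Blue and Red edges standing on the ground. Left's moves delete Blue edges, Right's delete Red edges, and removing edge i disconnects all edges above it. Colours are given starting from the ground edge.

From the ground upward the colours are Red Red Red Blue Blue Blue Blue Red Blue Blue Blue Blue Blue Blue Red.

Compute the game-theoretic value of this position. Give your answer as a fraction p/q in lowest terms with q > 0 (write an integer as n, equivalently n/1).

-8451/4096

step 1: add Red to get R; options L={ ∅ } R={ 0 } = -1
step 2: add Red to get RR; options L={ ∅ } R={ -1 0 } = -2
step 3: add Red to get RRR; options L={ ∅ } R={ -2 -1 0 } = -3
step 4: add Blue to get RRRB; options L={ -3 } R={ -2 -1 0 } = -5/2
step 5: add Blue to get RRRBB; options L={ -3 -5/2 } R={ -2 -1 0 } = -9/4
step 6: add Blue to get RRRBBB; options L={ -3 -5/2 -9/4 } R={ -2 -1 0 } = -17/8
step 7: add Blue to get RRRBBBB; options L={ -3 -5/2 -9/4 -17/8 } R={ -2 -1 0 } = -33/16
step 8: add Red to get RRRBBBBR; options L={ -3 -5/2 -9/4 -17/8 } R={ -33/16 -2 -1 0 } = -67/32
step 9: add Blue to get RRRBBBBRB; options L={ -3 -5/2 -9/4 -17/8 -67/32 } R={ -33/16 -2 -1 0 } = -133/64
step 10: add Blue to get RRRBBBBRBB; options L={ -3 -5/2 -9/4 -17/8 -67/32 -133/64 } R={ -33/16 -2 -1 0 } = -265/128
step 11: add Blue to get RRRBBBBRBBB; options L={ -3 -5/2 -9/4 -17/8 -67/32 -133/64 -265/128 } R={ -33/16 -2 -1 0 } = -529/256
step 12: add Blue to get RRRBBBBRBBBB; options L={ -3 -5/2 -9/4 -17/8 -67/32 -133/64 -265/128 -529/256 } R={ -33/16 -2 -1 0 } = -1057/512
step 13: add Blue to get RRRBBBBRBBBBB; options L={ -3 -5/2 -9/4 -17/8 -67/32 -133/64 -265/128 -529/256 -1057/512 } R={ -33/16 -2 -1 0 } = -2113/1024
step 14: add Blue to get RRRBBBBRBBBBBB; options L={ -3 -5/2 -9/4 -17/8 -67/32 -133/64 -265/128 -529/256 -1057/512 -2113/1024 } R={ -33/16 -2 -1 0 } = -4225/2048
step 15: add Red to get RRRBBBBRBBBBBBR; options L={ -3 -5/2 -9/4 -17/8 -67/32 -133/64 -265/128 -529/256 -1057/512 -2113/1024 } R={ -4225/2048 -33/16 -2 -1 0 } = -8451/4096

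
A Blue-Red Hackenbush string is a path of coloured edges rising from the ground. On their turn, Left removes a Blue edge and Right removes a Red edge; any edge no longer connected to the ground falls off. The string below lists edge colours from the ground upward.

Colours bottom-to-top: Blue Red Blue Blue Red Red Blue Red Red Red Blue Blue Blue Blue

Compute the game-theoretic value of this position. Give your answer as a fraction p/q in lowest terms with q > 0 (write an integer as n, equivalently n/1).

Recurse on prefixes of the 14-edge string Blue Red Blue Blue Red Red Blue Red Red Red Blue Blue Blue Blue:
B: Left { 0 }, Right { ∅ } -> simplest 1
BR: Left { 0 }, Right { 1 } -> simplest 1/2
BRB: Left { 0,1/2 }, Right { 1 } -> simplest 3/4
BRBB: Left { 0,1/2,3/4 }, Right { 1 } -> simplest 7/8
BRBBR: Left { 0,1/2,3/4 }, Right { 7/8,1 } -> simplest 13/16
BRBBRR: Left { 0,1/2,3/4 }, Right { 13/16,7/8,1 } -> simplest 25/32
BRBBRRB: Left { 0,1/2,3/4,25/32 }, Right { 13/16,7/8,1 } -> simplest 51/64
BRBBRRBR: Left { 0,1/2,3/4,25/32 }, Right { 51/64,13/16,7/8,1 } -> simplest 101/128
BRBBRRBRR: Left { 0,1/2,3/4,25/32 }, Right { 101/128,51/64,13/16,7/8,1 } -> simplest 201/256
BRBBRRBRRR: Left { 0,1/2,3/4,25/32 }, Right { 201/256,101/128,51/64,13/16,7/8,1 } -> simplest 401/512
BRBBRRBRRRB: Left { 0,1/2,3/4,25/32,401/512 }, Right { 201/256,101/128,51/64,13/16,7/8,1 } -> simplest 803/1024
BRBBRRBRRRBB: Left { 0,1/2,3/4,25/32,401/512,803/1024 }, Right { 201/256,101/128,51/64,13/16,7/8,1 } -> simplest 1607/2048
BRBBRRBRRRBBB: Left { 0,1/2,3/4,25/32,401/512,803/1024,1607/2048 }, Right { 201/256,101/128,51/64,13/16,7/8,1 } -> simplest 3215/4096
BRBBRRBRRRBBBB: Left { 0,1/2,3/4,25/32,401/512,803/1024,1607/2048,3215/4096 }, Right { 201/256,101/128,51/64,13/16,7/8,1 } -> simplest 6431/8192

6431/8192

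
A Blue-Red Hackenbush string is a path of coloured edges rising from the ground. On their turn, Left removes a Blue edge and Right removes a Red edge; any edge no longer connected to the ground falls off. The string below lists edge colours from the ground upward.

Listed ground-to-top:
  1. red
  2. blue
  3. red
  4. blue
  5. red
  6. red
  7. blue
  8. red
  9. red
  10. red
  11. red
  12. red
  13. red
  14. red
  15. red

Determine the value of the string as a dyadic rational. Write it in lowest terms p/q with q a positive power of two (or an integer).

-11775/16384

edge 1 of 15 (red): { none | 0 } — -1
edge 2 of 15 (blue): { -1 | 0 } — -1/2
edge 3 of 15 (red): { -1 | -1/2 0 } — -3/4
edge 4 of 15 (blue): { -1 -3/4 | -1/2 0 } — -5/8
edge 5 of 15 (red): { -1 -3/4 | -5/8 -1/2 0 } — -11/16
edge 6 of 15 (red): { -1 -3/4 | -11/16 -5/8 -1/2 0 } — -23/32
edge 7 of 15 (blue): { -1 -3/4 -23/32 | -11/16 -5/8 -1/2 0 } — -45/64
edge 8 of 15 (red): { -1 -3/4 -23/32 | -45/64 -11/16 -5/8 -1/2 0 } — -91/128
edge 9 of 15 (red): { -1 -3/4 -23/32 | -91/128 -45/64 -11/16 -5/8 -1/2 0 } — -183/256
edge 10 of 15 (red): { -1 -3/4 -23/32 | -183/256 -91/128 -45/64 -11/16 -5/8 -1/2 0 } — -367/512
edge 11 of 15 (red): { -1 -3/4 -23/32 | -367/512 -183/256 -91/128 -45/64 -11/16 -5/8 -1/2 0 } — -735/1024
edge 12 of 15 (red): { -1 -3/4 -23/32 | -735/1024 -367/512 -183/256 -91/128 -45/64 -11/16 -5/8 -1/2 0 } — -1471/2048
edge 13 of 15 (red): { -1 -3/4 -23/32 | -1471/2048 -735/1024 -367/512 -183/256 -91/128 -45/64 -11/16 -5/8 -1/2 0 } — -2943/4096
edge 14 of 15 (red): { -1 -3/4 -23/32 | -2943/4096 -1471/2048 -735/1024 -367/512 -183/256 -91/128 -45/64 -11/16 -5/8 -1/2 0 } — -5887/8192
edge 15 of 15 (red): { -1 -3/4 -23/32 | -5887/8192 -2943/4096 -1471/2048 -735/1024 -367/512 -183/256 -91/128 -45/64 -11/16 -5/8 -1/2 0 } — -11775/16384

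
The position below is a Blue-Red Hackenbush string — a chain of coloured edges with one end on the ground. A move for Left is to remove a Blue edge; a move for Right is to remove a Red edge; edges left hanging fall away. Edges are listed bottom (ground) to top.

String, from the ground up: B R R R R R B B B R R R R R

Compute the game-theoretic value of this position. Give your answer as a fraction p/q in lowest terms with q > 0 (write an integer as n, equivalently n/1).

Build val(s[:k]) for k = 1..14, string s = B R R R R R B B B R R R R R.
val(B) = { 0 | · } → 1
val(BR) = { 0 | 1 } → 1/2
val(BRR) = { 0 | 1/2 1 } → 1/4
val(BRRR) = { 0 | 1/4 1/2 1 } → 1/8
val(BRRRR) = { 0 | 1/8 1/4 1/2 1 } → 1/16
val(BRRRRR) = { 0 | 1/16 1/8 1/4 1/2 1 } → 1/32
val(BRRRRRB) = { 0 1/32 | 1/16 1/8 1/4 1/2 1 } → 3/64
val(BRRRRRBB) = { 0 1/32 3/64 | 1/16 1/8 1/4 1/2 1 } → 7/128
val(BRRRRRBBB) = { 0 1/32 3/64 7/128 | 1/16 1/8 1/4 1/2 1 } → 15/256
val(BRRRRRBBBR) = { 0 1/32 3/64 7/128 | 15/256 1/16 1/8 1/4 1/2 1 } → 29/512
val(BRRRRRBBBRR) = { 0 1/32 3/64 7/128 | 29/512 15/256 1/16 1/8 1/4 1/2 1 } → 57/1024
val(BRRRRRBBBRRR) = { 0 1/32 3/64 7/128 | 57/1024 29/512 15/256 1/16 1/8 1/4 1/2 1 } → 113/2048
val(BRRRRRBBBRRRR) = { 0 1/32 3/64 7/128 | 113/2048 57/1024 29/512 15/256 1/16 1/8 1/4 1/2 1 } → 225/4096
val(BRRRRRBBBRRRRR) = { 0 1/32 3/64 7/128 | 225/4096 113/2048 57/1024 29/512 15/256 1/16 1/8 1/4 1/2 1 } → 449/8192

449/8192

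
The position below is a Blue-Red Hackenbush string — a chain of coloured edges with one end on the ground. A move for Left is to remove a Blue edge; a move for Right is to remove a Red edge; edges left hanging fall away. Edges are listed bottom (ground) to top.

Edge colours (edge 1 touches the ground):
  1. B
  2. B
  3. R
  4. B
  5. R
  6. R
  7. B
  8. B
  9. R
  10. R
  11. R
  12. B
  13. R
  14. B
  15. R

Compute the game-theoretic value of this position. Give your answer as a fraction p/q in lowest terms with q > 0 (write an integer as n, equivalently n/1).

Prefix values for B B R B R R B B R R R B R B R via {L|R} + simplicity:
val(B) = { 0 | · } => 1
val(BB) = { 0 1 | · } => 2
val(BBR) = { 0 1 | 2 } => 3/2
val(BBRB) = { 0 1 3/2 | 2 } => 7/4
val(BBRBR) = { 0 1 3/2 | 7/4 2 } => 13/8
val(BBRBRR) = { 0 1 3/2 | 13/8 7/4 2 } => 25/16
val(BBRBRRB) = { 0 1 3/2 25/16 | 13/8 7/4 2 } => 51/32
val(BBRBRRBB) = { 0 1 3/2 25/16 51/32 | 13/8 7/4 2 } => 103/64
val(BBRBRRBBR) = { 0 1 3/2 25/16 51/32 | 103/64 13/8 7/4 2 } => 205/128
val(BBRBRRBBRR) = { 0 1 3/2 25/16 51/32 | 205/128 103/64 13/8 7/4 2 } => 409/256
val(BBRBRRBBRRR) = { 0 1 3/2 25/16 51/32 | 409/256 205/128 103/64 13/8 7/4 2 } => 817/512
val(BBRBRRBBRRRB) = { 0 1 3/2 25/16 51/32 817/512 | 409/256 205/128 103/64 13/8 7/4 2 } => 1635/1024
val(BBRBRRBBRRRBR) = { 0 1 3/2 25/16 51/32 817/512 | 1635/1024 409/256 205/128 103/64 13/8 7/4 2 } => 3269/2048
val(BBRBRRBBRRRBRB) = { 0 1 3/2 25/16 51/32 817/512 3269/2048 | 1635/1024 409/256 205/128 103/64 13/8 7/4 2 } => 6539/4096
val(BBRBRRBBRRRBRBR) = { 0 1 3/2 25/16 51/32 817/512 3269/2048 | 6539/4096 1635/1024 409/256 205/128 103/64 13/8 7/4 2 } => 13077/8192

13077/8192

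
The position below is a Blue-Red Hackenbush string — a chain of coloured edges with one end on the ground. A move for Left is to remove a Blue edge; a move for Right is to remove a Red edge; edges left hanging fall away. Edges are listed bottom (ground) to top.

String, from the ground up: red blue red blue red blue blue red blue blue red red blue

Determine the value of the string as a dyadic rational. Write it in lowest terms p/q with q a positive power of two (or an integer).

edge 1 of 13 (red): { none | 0 } ⇒ -1
edge 2 of 13 (blue): { -1 | 0 } ⇒ -1/2
edge 3 of 13 (red): { -1 | -1/2,0 } ⇒ -3/4
edge 4 of 13 (blue): { -1,-3/4 | -1/2,0 } ⇒ -5/8
edge 5 of 13 (red): { -1,-3/4 | -5/8,-1/2,0 } ⇒ -11/16
edge 6 of 13 (blue): { -1,-3/4,-11/16 | -5/8,-1/2,0 } ⇒ -21/32
edge 7 of 13 (blue): { -1,-3/4,-11/16,-21/32 | -5/8,-1/2,0 } ⇒ -41/64
edge 8 of 13 (red): { -1,-3/4,-11/16,-21/32 | -41/64,-5/8,-1/2,0 } ⇒ -83/128
edge 9 of 13 (blue): { -1,-3/4,-11/16,-21/32,-83/128 | -41/64,-5/8,-1/2,0 } ⇒ -165/256
edge 10 of 13 (blue): { -1,-3/4,-11/16,-21/32,-83/128,-165/256 | -41/64,-5/8,-1/2,0 } ⇒ -329/512
edge 11 of 13 (red): { -1,-3/4,-11/16,-21/32,-83/128,-165/256 | -329/512,-41/64,-5/8,-1/2,0 } ⇒ -659/1024
edge 12 of 13 (red): { -1,-3/4,-11/16,-21/32,-83/128,-165/256 | -659/1024,-329/512,-41/64,-5/8,-1/2,0 } ⇒ -1319/2048
edge 13 of 13 (blue): { -1,-3/4,-11/16,-21/32,-83/128,-165/256,-1319/2048 | -659/1024,-329/512,-41/64,-5/8,-1/2,0 } ⇒ -2637/4096

-2637/4096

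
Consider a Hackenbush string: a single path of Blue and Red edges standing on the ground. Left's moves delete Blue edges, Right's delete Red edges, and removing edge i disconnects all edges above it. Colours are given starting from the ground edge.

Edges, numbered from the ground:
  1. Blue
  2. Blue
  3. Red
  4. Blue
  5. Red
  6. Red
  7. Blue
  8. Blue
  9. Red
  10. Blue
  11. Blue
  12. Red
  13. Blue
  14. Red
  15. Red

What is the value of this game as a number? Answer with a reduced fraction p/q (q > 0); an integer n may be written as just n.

Prefix values for Blue Blue Red Blue Red Red Blue Blue Red Blue Blue Red Blue Red Red via {L|R} + simplicity:
G(B) = { 0 | ∅ } ⇒ 1
G(BB) = { 0, 1 | ∅ } ⇒ 2
G(BBR) = { 0, 1 | 2 } ⇒ 3/2
G(BBRB) = { 0, 1, 3/2 | 2 } ⇒ 7/4
G(BBRBR) = { 0, 1, 3/2 | 7/4, 2 } ⇒ 13/8
G(BBRBRR) = { 0, 1, 3/2 | 13/8, 7/4, 2 } ⇒ 25/16
G(BBRBRRB) = { 0, 1, 3/2, 25/16 | 13/8, 7/4, 2 } ⇒ 51/32
G(BBRBRRBB) = { 0, 1, 3/2, 25/16, 51/32 | 13/8, 7/4, 2 } ⇒ 103/64
G(BBRBRRBBR) = { 0, 1, 3/2, 25/16, 51/32 | 103/64, 13/8, 7/4, 2 } ⇒ 205/128
G(BBRBRRBBRB) = { 0, 1, 3/2, 25/16, 51/32, 205/128 | 103/64, 13/8, 7/4, 2 } ⇒ 411/256
G(BBRBRRBBRBB) = { 0, 1, 3/2, 25/16, 51/32, 205/128, 411/256 | 103/64, 13/8, 7/4, 2 } ⇒ 823/512
G(BBRBRRBBRBBR) = { 0, 1, 3/2, 25/16, 51/32, 205/128, 411/256 | 823/512, 103/64, 13/8, 7/4, 2 } ⇒ 1645/1024
G(BBRBRRBBRBBRB) = { 0, 1, 3/2, 25/16, 51/32, 205/128, 411/256, 1645/1024 | 823/512, 103/64, 13/8, 7/4, 2 } ⇒ 3291/2048
G(BBRBRRBBRBBRBR) = { 0, 1, 3/2, 25/16, 51/32, 205/128, 411/256, 1645/1024 | 3291/2048, 823/512, 103/64, 13/8, 7/4, 2 } ⇒ 6581/4096
G(BBRBRRBBRBBRBRR) = { 0, 1, 3/2, 25/16, 51/32, 205/128, 411/256, 1645/1024 | 6581/4096, 3291/2048, 823/512, 103/64, 13/8, 7/4, 2 } ⇒ 13161/8192

13161/8192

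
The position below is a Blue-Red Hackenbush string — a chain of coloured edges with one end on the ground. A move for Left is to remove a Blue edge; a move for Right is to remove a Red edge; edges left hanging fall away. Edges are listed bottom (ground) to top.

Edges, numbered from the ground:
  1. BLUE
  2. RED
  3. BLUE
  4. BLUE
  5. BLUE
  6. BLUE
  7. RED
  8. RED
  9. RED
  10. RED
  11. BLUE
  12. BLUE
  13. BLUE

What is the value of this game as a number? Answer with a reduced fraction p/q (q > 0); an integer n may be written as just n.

edge 1 of 13 (BLUE): { 0 | — } -> 1
edge 2 of 13 (RED): { 0 | 1 } -> 1/2
edge 3 of 13 (BLUE): { 0,1/2 | 1 } -> 3/4
edge 4 of 13 (BLUE): { 0,1/2,3/4 | 1 } -> 7/8
edge 5 of 13 (BLUE): { 0,1/2,3/4,7/8 | 1 } -> 15/16
edge 6 of 13 (BLUE): { 0,1/2,3/4,7/8,15/16 | 1 } -> 31/32
edge 7 of 13 (RED): { 0,1/2,3/4,7/8,15/16 | 31/32,1 } -> 61/64
edge 8 of 13 (RED): { 0,1/2,3/4,7/8,15/16 | 61/64,31/32,1 } -> 121/128
edge 9 of 13 (RED): { 0,1/2,3/4,7/8,15/16 | 121/128,61/64,31/32,1 } -> 241/256
edge 10 of 13 (RED): { 0,1/2,3/4,7/8,15/16 | 241/256,121/128,61/64,31/32,1 } -> 481/512
edge 11 of 13 (BLUE): { 0,1/2,3/4,7/8,15/16,481/512 | 241/256,121/128,61/64,31/32,1 } -> 963/1024
edge 12 of 13 (BLUE): { 0,1/2,3/4,7/8,15/16,481/512,963/1024 | 241/256,121/128,61/64,31/32,1 } -> 1927/2048
edge 13 of 13 (BLUE): { 0,1/2,3/4,7/8,15/16,481/512,963/1024,1927/2048 | 241/256,121/128,61/64,31/32,1 } -> 3855/4096

3855/4096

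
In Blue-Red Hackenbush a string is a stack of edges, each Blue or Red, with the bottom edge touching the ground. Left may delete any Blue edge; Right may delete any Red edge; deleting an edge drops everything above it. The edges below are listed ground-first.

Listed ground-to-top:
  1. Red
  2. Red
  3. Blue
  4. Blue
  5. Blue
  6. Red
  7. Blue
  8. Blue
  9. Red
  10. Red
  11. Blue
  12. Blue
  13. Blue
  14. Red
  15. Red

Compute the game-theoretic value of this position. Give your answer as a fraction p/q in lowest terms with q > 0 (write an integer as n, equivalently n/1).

edge 1 of 15 (Red): { ∅ | 0 } ⇒ -1
edge 2 of 15 (Red): { ∅ | -1 0 } ⇒ -2
edge 3 of 15 (Blue): { -2 | -1 0 } ⇒ -3/2
edge 4 of 15 (Blue): { -2 -3/2 | -1 0 } ⇒ -5/4
edge 5 of 15 (Blue): { -2 -3/2 -5/4 | -1 0 } ⇒ -9/8
edge 6 of 15 (Red): { -2 -3/2 -5/4 | -9/8 -1 0 } ⇒ -19/16
edge 7 of 15 (Blue): { -2 -3/2 -5/4 -19/16 | -9/8 -1 0 } ⇒ -37/32
edge 8 of 15 (Blue): { -2 -3/2 -5/4 -19/16 -37/32 | -9/8 -1 0 } ⇒ -73/64
edge 9 of 15 (Red): { -2 -3/2 -5/4 -19/16 -37/32 | -73/64 -9/8 -1 0 } ⇒ -147/128
edge 10 of 15 (Red): { -2 -3/2 -5/4 -19/16 -37/32 | -147/128 -73/64 -9/8 -1 0 } ⇒ -295/256
edge 11 of 15 (Blue): { -2 -3/2 -5/4 -19/16 -37/32 -295/256 | -147/128 -73/64 -9/8 -1 0 } ⇒ -589/512
edge 12 of 15 (Blue): { -2 -3/2 -5/4 -19/16 -37/32 -295/256 -589/512 | -147/128 -73/64 -9/8 -1 0 } ⇒ -1177/1024
edge 13 of 15 (Blue): { -2 -3/2 -5/4 -19/16 -37/32 -295/256 -589/512 -1177/1024 | -147/128 -73/64 -9/8 -1 0 } ⇒ -2353/2048
edge 14 of 15 (Red): { -2 -3/2 -5/4 -19/16 -37/32 -295/256 -589/512 -1177/1024 | -2353/2048 -147/128 -73/64 -9/8 -1 0 } ⇒ -4707/4096
edge 15 of 15 (Red): { -2 -3/2 -5/4 -19/16 -37/32 -295/256 -589/512 -1177/1024 | -4707/4096 -2353/2048 -147/128 -73/64 -9/8 -1 0 } ⇒ -9415/8192

-9415/8192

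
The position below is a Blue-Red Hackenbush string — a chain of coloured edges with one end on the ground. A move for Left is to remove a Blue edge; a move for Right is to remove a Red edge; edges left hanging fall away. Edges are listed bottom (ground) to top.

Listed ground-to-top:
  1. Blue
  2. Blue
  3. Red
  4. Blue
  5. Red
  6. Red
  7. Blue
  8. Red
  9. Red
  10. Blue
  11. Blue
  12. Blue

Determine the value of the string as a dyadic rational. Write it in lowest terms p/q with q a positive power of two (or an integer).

Prefix values for Blue Blue Red Blue Red Red Blue Red Red Blue Blue Blue via {L|R} + simplicity:
G_1 [B]  L=[0]  R=[·]  => 1
G_2 [BB]  L=[0, 1]  R=[·]  => 2
G_3 [BBR]  L=[0, 1]  R=[2]  => 3/2
G_4 [BBRB]  L=[0, 1, 3/2]  R=[2]  => 7/4
G_5 [BBRBR]  L=[0, 1, 3/2]  R=[7/4, 2]  => 13/8
G_6 [BBRBRR]  L=[0, 1, 3/2]  R=[13/8, 7/4, 2]  => 25/16
G_7 [BBRBRRB]  L=[0, 1, 3/2, 25/16]  R=[13/8, 7/4, 2]  => 51/32
G_8 [BBRBRRBR]  L=[0, 1, 3/2, 25/16]  R=[51/32, 13/8, 7/4, 2]  => 101/64
G_9 [BBRBRRBRR]  L=[0, 1, 3/2, 25/16]  R=[101/64, 51/32, 13/8, 7/4, 2]  => 201/128
G_10 [BBRBRRBRRB]  L=[0, 1, 3/2, 25/16, 201/128]  R=[101/64, 51/32, 13/8, 7/4, 2]  => 403/256
G_11 [BBRBRRBRRBB]  L=[0, 1, 3/2, 25/16, 201/128, 403/256]  R=[101/64, 51/32, 13/8, 7/4, 2]  => 807/512
G_12 [BBRBRRBRRBBB]  L=[0, 1, 3/2, 25/16, 201/128, 403/256, 807/512]  R=[101/64, 51/32, 13/8, 7/4, 2]  => 1615/1024

1615/1024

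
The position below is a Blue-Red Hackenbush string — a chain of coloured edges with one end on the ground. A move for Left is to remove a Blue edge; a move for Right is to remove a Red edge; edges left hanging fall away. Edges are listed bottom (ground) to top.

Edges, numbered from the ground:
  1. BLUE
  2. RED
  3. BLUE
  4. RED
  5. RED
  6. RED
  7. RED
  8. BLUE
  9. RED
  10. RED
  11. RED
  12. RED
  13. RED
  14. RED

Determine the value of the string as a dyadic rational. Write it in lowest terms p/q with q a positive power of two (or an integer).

4225/8192

Recurse on prefixes of the 14-edge string BLUE RED BLUE RED RED RED RED BLUE RED RED RED RED RED RED:
step 1: add BLUE to get B; options L={ 0 } R={ ∅ } → 1
step 2: add RED to get BR; options L={ 0 } R={ 1 } → 1/2
step 3: add BLUE to get BRB; options L={ 0 1/2 } R={ 1 } → 3/4
step 4: add RED to get BRBR; options L={ 0 1/2 } R={ 3/4 1 } → 5/8
step 5: add RED to get BRBRR; options L={ 0 1/2 } R={ 5/8 3/4 1 } → 9/16
step 6: add RED to get BRBRRR; options L={ 0 1/2 } R={ 9/16 5/8 3/4 1 } → 17/32
step 7: add RED to get BRBRRRR; options L={ 0 1/2 } R={ 17/32 9/16 5/8 3/4 1 } → 33/64
step 8: add BLUE to get BRBRRRRB; options L={ 0 1/2 33/64 } R={ 17/32 9/16 5/8 3/4 1 } → 67/128
step 9: add RED to get BRBRRRRBR; options L={ 0 1/2 33/64 } R={ 67/128 17/32 9/16 5/8 3/4 1 } → 133/256
step 10: add RED to get BRBRRRRBRR; options L={ 0 1/2 33/64 } R={ 133/256 67/128 17/32 9/16 5/8 3/4 1 } → 265/512
step 11: add RED to get BRBRRRRBRRR; options L={ 0 1/2 33/64 } R={ 265/512 133/256 67/128 17/32 9/16 5/8 3/4 1 } → 529/1024
step 12: add RED to get BRBRRRRBRRRR; options L={ 0 1/2 33/64 } R={ 529/1024 265/512 133/256 67/128 17/32 9/16 5/8 3/4 1 } → 1057/2048
step 13: add RED to get BRBRRRRBRRRRR; options L={ 0 1/2 33/64 } R={ 1057/2048 529/1024 265/512 133/256 67/128 17/32 9/16 5/8 3/4 1 } → 2113/4096
step 14: add RED to get BRBRRRRBRRRRRR; options L={ 0 1/2 33/64 } R={ 2113/4096 1057/2048 529/1024 265/512 133/256 67/128 17/32 9/16 5/8 3/4 1 } → 4225/8192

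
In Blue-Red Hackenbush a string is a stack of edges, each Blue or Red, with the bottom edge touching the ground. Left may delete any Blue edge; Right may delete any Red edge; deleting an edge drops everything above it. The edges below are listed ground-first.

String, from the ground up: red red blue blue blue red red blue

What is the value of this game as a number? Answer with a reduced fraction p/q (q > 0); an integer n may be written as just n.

1 of 8 · r · max L −∞ · min R 0 -> -1
2 of 8 · rr · max L −∞ · min R -1 -> -2
3 of 8 · rrb · max L -2 · min R -1 -> -3/2
4 of 8 · rrbb · max L -3/2 · min R -1 -> -5/4
5 of 8 · rrbbb · max L -5/4 · min R -1 -> -9/8
6 of 8 · rrbbbr · max L -5/4 · min R -9/8 -> -19/16
7 of 8 · rrbbbrr · max L -5/4 · min R -19/16 -> -39/32
8 of 8 · rrbbbrrb · max L -39/32 · min R -19/16 -> -77/64

-77/64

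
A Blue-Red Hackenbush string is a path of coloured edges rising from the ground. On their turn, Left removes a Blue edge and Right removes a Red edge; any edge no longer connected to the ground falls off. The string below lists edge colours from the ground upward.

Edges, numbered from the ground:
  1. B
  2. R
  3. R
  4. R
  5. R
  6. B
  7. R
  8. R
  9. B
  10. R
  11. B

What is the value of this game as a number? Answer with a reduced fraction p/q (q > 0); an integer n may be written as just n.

75/1024

v_1 [B]  L=[0]  R=[none]  -> 1
v_2 [BR]  L=[0]  R=[1]  -> 1/2
v_3 [BRR]  L=[0]  R=[1/2, 1]  -> 1/4
v_4 [BRRR]  L=[0]  R=[1/4, 1/2, 1]  -> 1/8
v_5 [BRRRR]  L=[0]  R=[1/8, 1/4, 1/2, 1]  -> 1/16
v_6 [BRRRRB]  L=[0, 1/16]  R=[1/8, 1/4, 1/2, 1]  -> 3/32
v_7 [BRRRRBR]  L=[0, 1/16]  R=[3/32, 1/8, 1/4, 1/2, 1]  -> 5/64
v_8 [BRRRRBRR]  L=[0, 1/16]  R=[5/64, 3/32, 1/8, 1/4, 1/2, 1]  -> 9/128
v_9 [BRRRRBRRB]  L=[0, 1/16, 9/128]  R=[5/64, 3/32, 1/8, 1/4, 1/2, 1]  -> 19/256
v_10 [BRRRRBRRBR]  L=[0, 1/16, 9/128]  R=[19/256, 5/64, 3/32, 1/8, 1/4, 1/2, 1]  -> 37/512
v_11 [BRRRRBRRBRB]  L=[0, 1/16, 9/128, 37/512]  R=[19/256, 5/64, 3/32, 1/8, 1/4, 1/2, 1]  -> 75/1024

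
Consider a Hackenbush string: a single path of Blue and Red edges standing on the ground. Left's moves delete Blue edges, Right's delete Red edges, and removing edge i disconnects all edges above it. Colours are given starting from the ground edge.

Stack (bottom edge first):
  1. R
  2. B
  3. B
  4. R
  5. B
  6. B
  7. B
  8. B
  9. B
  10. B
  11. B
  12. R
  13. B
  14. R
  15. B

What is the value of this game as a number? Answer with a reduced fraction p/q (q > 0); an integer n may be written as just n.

-4117/16384

R: Left { (no moves) }, Right { 0 } gives simplest -1
RB: Left { -1 }, Right { 0 } gives simplest -1/2
RBB: Left { -1, -1/2 }, Right { 0 } gives simplest -1/4
RBBR: Left { -1, -1/2 }, Right { -1/4, 0 } gives simplest -3/8
RBBRB: Left { -1, -1/2, -3/8 }, Right { -1/4, 0 } gives simplest -5/16
RBBRBB: Left { -1, -1/2, -3/8, -5/16 }, Right { -1/4, 0 } gives simplest -9/32
RBBRBBB: Left { -1, -1/2, -3/8, -5/16, -9/32 }, Right { -1/4, 0 } gives simplest -17/64
RBBRBBBB: Left { -1, -1/2, -3/8, -5/16, -9/32, -17/64 }, Right { -1/4, 0 } gives simplest -33/128
RBBRBBBBB: Left { -1, -1/2, -3/8, -5/16, -9/32, -17/64, -33/128 }, Right { -1/4, 0 } gives simplest -65/256
RBBRBBBBBB: Left { -1, -1/2, -3/8, -5/16, -9/32, -17/64, -33/128, -65/256 }, Right { -1/4, 0 } gives simplest -129/512
RBBRBBBBBBB: Left { -1, -1/2, -3/8, -5/16, -9/32, -17/64, -33/128, -65/256, -129/512 }, Right { -1/4, 0 } gives simplest -257/1024
RBBRBBBBBBBR: Left { -1, -1/2, -3/8, -5/16, -9/32, -17/64, -33/128, -65/256, -129/512 }, Right { -257/1024, -1/4, 0 } gives simplest -515/2048
RBBRBBBBBBBRB: Left { -1, -1/2, -3/8, -5/16, -9/32, -17/64, -33/128, -65/256, -129/512, -515/2048 }, Right { -257/1024, -1/4, 0 } gives simplest -1029/4096
RBBRBBBBBBBRBR: Left { -1, -1/2, -3/8, -5/16, -9/32, -17/64, -33/128, -65/256, -129/512, -515/2048 }, Right { -1029/4096, -257/1024, -1/4, 0 } gives simplest -2059/8192
RBBRBBBBBBBRBRB: Left { -1, -1/2, -3/8, -5/16, -9/32, -17/64, -33/128, -65/256, -129/512, -515/2048, -2059/8192 }, Right { -1029/4096, -257/1024, -1/4, 0 } gives simplest -4117/16384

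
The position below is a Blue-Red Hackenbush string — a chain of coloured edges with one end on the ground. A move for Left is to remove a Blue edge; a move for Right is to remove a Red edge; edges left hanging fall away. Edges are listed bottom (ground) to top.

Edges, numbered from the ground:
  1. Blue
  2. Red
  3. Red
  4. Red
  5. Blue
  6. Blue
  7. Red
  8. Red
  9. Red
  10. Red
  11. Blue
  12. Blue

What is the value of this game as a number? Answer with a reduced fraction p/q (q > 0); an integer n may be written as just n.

391/2048

step 1: add Blue to get B; options L={ 0 } R={ (no moves) } = 1
step 2: add Red to get BR; options L={ 0 } R={ 1 } = 1/2
step 3: add Red to get BRR; options L={ 0 } R={ 1/2, 1 } = 1/4
step 4: add Red to get BRRR; options L={ 0 } R={ 1/4, 1/2, 1 } = 1/8
step 5: add Blue to get BRRRB; options L={ 0, 1/8 } R={ 1/4, 1/2, 1 } = 3/16
step 6: add Blue to get BRRRBB; options L={ 0, 1/8, 3/16 } R={ 1/4, 1/2, 1 } = 7/32
step 7: add Red to get BRRRBBR; options L={ 0, 1/8, 3/16 } R={ 7/32, 1/4, 1/2, 1 } = 13/64
step 8: add Red to get BRRRBBRR; options L={ 0, 1/8, 3/16 } R={ 13/64, 7/32, 1/4, 1/2, 1 } = 25/128
step 9: add Red to get BRRRBBRRR; options L={ 0, 1/8, 3/16 } R={ 25/128, 13/64, 7/32, 1/4, 1/2, 1 } = 49/256
step 10: add Red to get BRRRBBRRRR; options L={ 0, 1/8, 3/16 } R={ 49/256, 25/128, 13/64, 7/32, 1/4, 1/2, 1 } = 97/512
step 11: add Blue to get BRRRBBRRRRB; options L={ 0, 1/8, 3/16, 97/512 } R={ 49/256, 25/128, 13/64, 7/32, 1/4, 1/2, 1 } = 195/1024
step 12: add Blue to get BRRRBBRRRRBB; options L={ 0, 1/8, 3/16, 97/512, 195/1024 } R={ 49/256, 25/128, 13/64, 7/32, 1/4, 1/2, 1 } = 391/2048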